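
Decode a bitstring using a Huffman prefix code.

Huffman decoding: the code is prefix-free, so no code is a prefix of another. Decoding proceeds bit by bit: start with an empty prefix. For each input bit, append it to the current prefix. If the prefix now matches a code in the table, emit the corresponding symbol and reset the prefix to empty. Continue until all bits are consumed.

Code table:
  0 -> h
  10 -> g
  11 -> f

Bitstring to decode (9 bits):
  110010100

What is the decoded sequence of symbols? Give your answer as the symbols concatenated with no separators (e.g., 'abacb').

Bit 0: prefix='1' (no match yet)
Bit 1: prefix='11' -> emit 'f', reset
Bit 2: prefix='0' -> emit 'h', reset
Bit 3: prefix='0' -> emit 'h', reset
Bit 4: prefix='1' (no match yet)
Bit 5: prefix='10' -> emit 'g', reset
Bit 6: prefix='1' (no match yet)
Bit 7: prefix='10' -> emit 'g', reset
Bit 8: prefix='0' -> emit 'h', reset

Answer: fhhggh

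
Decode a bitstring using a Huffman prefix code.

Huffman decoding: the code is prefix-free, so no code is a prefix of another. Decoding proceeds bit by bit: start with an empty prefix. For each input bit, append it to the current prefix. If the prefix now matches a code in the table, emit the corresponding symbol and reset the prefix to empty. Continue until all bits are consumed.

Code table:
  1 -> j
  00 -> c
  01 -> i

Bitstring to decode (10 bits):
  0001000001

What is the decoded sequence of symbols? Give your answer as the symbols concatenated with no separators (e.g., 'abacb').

Answer: cicci

Derivation:
Bit 0: prefix='0' (no match yet)
Bit 1: prefix='00' -> emit 'c', reset
Bit 2: prefix='0' (no match yet)
Bit 3: prefix='01' -> emit 'i', reset
Bit 4: prefix='0' (no match yet)
Bit 5: prefix='00' -> emit 'c', reset
Bit 6: prefix='0' (no match yet)
Bit 7: prefix='00' -> emit 'c', reset
Bit 8: prefix='0' (no match yet)
Bit 9: prefix='01' -> emit 'i', reset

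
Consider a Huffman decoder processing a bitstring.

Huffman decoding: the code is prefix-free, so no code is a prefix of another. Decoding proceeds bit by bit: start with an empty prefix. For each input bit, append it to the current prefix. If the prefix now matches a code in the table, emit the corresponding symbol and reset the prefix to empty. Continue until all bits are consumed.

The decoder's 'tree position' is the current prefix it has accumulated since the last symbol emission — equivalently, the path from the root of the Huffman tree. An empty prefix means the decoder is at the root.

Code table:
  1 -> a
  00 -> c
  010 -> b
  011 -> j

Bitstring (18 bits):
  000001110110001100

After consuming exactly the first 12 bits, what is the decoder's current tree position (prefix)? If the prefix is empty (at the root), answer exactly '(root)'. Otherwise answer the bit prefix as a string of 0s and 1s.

Bit 0: prefix='0' (no match yet)
Bit 1: prefix='00' -> emit 'c', reset
Bit 2: prefix='0' (no match yet)
Bit 3: prefix='00' -> emit 'c', reset
Bit 4: prefix='0' (no match yet)
Bit 5: prefix='01' (no match yet)
Bit 6: prefix='011' -> emit 'j', reset
Bit 7: prefix='1' -> emit 'a', reset
Bit 8: prefix='0' (no match yet)
Bit 9: prefix='01' (no match yet)
Bit 10: prefix='011' -> emit 'j', reset
Bit 11: prefix='0' (no match yet)

Answer: 0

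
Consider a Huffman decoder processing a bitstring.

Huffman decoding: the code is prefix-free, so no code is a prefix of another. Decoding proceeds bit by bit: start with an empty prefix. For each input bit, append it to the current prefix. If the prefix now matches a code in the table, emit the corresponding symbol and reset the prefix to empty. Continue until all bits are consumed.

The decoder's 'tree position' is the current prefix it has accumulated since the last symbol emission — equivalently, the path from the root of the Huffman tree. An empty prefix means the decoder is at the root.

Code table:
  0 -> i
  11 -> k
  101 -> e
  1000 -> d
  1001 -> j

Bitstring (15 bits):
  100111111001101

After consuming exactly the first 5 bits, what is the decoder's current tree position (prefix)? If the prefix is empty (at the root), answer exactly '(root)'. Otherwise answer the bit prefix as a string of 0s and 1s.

Bit 0: prefix='1' (no match yet)
Bit 1: prefix='10' (no match yet)
Bit 2: prefix='100' (no match yet)
Bit 3: prefix='1001' -> emit 'j', reset
Bit 4: prefix='1' (no match yet)

Answer: 1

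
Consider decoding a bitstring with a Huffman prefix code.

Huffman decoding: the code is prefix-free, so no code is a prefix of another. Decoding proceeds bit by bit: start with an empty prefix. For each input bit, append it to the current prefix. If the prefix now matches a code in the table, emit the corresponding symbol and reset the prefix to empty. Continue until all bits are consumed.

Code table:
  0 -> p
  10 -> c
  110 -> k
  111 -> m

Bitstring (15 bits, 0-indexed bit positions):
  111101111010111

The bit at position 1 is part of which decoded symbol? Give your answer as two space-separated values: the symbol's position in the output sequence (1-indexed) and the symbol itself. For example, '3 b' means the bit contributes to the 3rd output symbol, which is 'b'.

Bit 0: prefix='1' (no match yet)
Bit 1: prefix='11' (no match yet)
Bit 2: prefix='111' -> emit 'm', reset
Bit 3: prefix='1' (no match yet)
Bit 4: prefix='10' -> emit 'c', reset
Bit 5: prefix='1' (no match yet)

Answer: 1 m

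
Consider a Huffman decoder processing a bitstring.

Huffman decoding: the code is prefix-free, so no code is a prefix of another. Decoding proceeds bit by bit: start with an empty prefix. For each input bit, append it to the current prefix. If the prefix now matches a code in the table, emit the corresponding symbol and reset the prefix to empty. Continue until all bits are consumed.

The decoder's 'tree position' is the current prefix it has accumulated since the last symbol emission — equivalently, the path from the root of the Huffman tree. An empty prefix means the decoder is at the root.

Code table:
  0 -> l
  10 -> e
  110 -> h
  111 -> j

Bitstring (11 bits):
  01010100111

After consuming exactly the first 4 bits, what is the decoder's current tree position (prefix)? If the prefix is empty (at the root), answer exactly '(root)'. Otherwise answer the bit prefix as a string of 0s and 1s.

Bit 0: prefix='0' -> emit 'l', reset
Bit 1: prefix='1' (no match yet)
Bit 2: prefix='10' -> emit 'e', reset
Bit 3: prefix='1' (no match yet)

Answer: 1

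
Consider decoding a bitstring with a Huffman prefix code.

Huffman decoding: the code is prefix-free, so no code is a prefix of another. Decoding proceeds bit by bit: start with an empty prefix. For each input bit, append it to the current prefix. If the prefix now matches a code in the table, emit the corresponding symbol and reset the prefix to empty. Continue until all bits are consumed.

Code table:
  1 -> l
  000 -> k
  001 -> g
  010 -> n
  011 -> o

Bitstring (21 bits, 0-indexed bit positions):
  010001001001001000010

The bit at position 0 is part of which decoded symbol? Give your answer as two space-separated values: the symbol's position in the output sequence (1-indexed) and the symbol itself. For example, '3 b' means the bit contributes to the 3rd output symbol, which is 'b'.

Bit 0: prefix='0' (no match yet)
Bit 1: prefix='01' (no match yet)
Bit 2: prefix='010' -> emit 'n', reset
Bit 3: prefix='0' (no match yet)
Bit 4: prefix='00' (no match yet)

Answer: 1 n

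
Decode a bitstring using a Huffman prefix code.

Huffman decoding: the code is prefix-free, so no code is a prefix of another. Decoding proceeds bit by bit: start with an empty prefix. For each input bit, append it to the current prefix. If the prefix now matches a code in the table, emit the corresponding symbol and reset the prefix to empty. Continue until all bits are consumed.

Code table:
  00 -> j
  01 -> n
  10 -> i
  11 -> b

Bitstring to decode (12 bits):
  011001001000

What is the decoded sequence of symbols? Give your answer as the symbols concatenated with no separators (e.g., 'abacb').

Answer: ninjij

Derivation:
Bit 0: prefix='0' (no match yet)
Bit 1: prefix='01' -> emit 'n', reset
Bit 2: prefix='1' (no match yet)
Bit 3: prefix='10' -> emit 'i', reset
Bit 4: prefix='0' (no match yet)
Bit 5: prefix='01' -> emit 'n', reset
Bit 6: prefix='0' (no match yet)
Bit 7: prefix='00' -> emit 'j', reset
Bit 8: prefix='1' (no match yet)
Bit 9: prefix='10' -> emit 'i', reset
Bit 10: prefix='0' (no match yet)
Bit 11: prefix='00' -> emit 'j', reset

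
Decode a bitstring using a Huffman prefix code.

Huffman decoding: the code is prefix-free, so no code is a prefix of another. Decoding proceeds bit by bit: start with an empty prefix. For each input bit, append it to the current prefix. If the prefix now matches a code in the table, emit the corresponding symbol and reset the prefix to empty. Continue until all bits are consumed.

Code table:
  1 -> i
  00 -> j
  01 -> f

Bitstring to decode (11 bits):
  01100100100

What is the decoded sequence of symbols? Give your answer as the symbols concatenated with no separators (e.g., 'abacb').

Answer: fijijij

Derivation:
Bit 0: prefix='0' (no match yet)
Bit 1: prefix='01' -> emit 'f', reset
Bit 2: prefix='1' -> emit 'i', reset
Bit 3: prefix='0' (no match yet)
Bit 4: prefix='00' -> emit 'j', reset
Bit 5: prefix='1' -> emit 'i', reset
Bit 6: prefix='0' (no match yet)
Bit 7: prefix='00' -> emit 'j', reset
Bit 8: prefix='1' -> emit 'i', reset
Bit 9: prefix='0' (no match yet)
Bit 10: prefix='00' -> emit 'j', reset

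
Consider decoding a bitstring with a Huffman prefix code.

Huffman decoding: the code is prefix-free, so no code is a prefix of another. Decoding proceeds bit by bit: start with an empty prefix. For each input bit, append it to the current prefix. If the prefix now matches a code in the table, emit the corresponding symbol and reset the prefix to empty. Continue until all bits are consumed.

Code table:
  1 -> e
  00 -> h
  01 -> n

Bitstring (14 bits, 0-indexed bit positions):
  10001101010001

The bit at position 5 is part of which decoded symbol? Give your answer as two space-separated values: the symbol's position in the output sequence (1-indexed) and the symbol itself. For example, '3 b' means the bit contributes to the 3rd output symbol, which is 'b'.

Answer: 4 e

Derivation:
Bit 0: prefix='1' -> emit 'e', reset
Bit 1: prefix='0' (no match yet)
Bit 2: prefix='00' -> emit 'h', reset
Bit 3: prefix='0' (no match yet)
Bit 4: prefix='01' -> emit 'n', reset
Bit 5: prefix='1' -> emit 'e', reset
Bit 6: prefix='0' (no match yet)
Bit 7: prefix='01' -> emit 'n', reset
Bit 8: prefix='0' (no match yet)
Bit 9: prefix='01' -> emit 'n', reset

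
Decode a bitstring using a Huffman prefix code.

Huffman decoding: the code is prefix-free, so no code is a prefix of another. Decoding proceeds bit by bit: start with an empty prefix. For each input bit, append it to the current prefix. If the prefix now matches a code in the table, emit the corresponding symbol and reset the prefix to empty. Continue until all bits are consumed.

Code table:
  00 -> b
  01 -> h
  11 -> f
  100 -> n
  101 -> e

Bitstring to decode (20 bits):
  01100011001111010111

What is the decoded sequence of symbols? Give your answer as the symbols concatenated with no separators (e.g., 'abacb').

Answer: hnhnffhhf

Derivation:
Bit 0: prefix='0' (no match yet)
Bit 1: prefix='01' -> emit 'h', reset
Bit 2: prefix='1' (no match yet)
Bit 3: prefix='10' (no match yet)
Bit 4: prefix='100' -> emit 'n', reset
Bit 5: prefix='0' (no match yet)
Bit 6: prefix='01' -> emit 'h', reset
Bit 7: prefix='1' (no match yet)
Bit 8: prefix='10' (no match yet)
Bit 9: prefix='100' -> emit 'n', reset
Bit 10: prefix='1' (no match yet)
Bit 11: prefix='11' -> emit 'f', reset
Bit 12: prefix='1' (no match yet)
Bit 13: prefix='11' -> emit 'f', reset
Bit 14: prefix='0' (no match yet)
Bit 15: prefix='01' -> emit 'h', reset
Bit 16: prefix='0' (no match yet)
Bit 17: prefix='01' -> emit 'h', reset
Bit 18: prefix='1' (no match yet)
Bit 19: prefix='11' -> emit 'f', reset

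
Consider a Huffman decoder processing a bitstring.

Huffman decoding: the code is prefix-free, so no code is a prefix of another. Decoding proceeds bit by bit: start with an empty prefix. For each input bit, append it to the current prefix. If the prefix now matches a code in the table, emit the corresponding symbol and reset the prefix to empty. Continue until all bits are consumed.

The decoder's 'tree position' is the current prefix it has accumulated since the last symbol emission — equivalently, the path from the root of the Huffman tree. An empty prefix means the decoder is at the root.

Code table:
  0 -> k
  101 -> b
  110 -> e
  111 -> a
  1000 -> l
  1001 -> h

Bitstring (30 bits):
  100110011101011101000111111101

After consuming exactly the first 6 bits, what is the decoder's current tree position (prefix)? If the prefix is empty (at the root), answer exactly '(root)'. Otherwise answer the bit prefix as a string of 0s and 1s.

Bit 0: prefix='1' (no match yet)
Bit 1: prefix='10' (no match yet)
Bit 2: prefix='100' (no match yet)
Bit 3: prefix='1001' -> emit 'h', reset
Bit 4: prefix='1' (no match yet)
Bit 5: prefix='10' (no match yet)

Answer: 10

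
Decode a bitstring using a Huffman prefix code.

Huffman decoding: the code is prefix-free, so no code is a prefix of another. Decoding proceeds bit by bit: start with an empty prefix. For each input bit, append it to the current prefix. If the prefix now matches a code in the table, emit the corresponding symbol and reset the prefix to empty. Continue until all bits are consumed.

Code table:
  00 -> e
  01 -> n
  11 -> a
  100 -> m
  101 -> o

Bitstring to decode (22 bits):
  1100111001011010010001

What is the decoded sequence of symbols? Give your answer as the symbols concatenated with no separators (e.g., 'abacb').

Bit 0: prefix='1' (no match yet)
Bit 1: prefix='11' -> emit 'a', reset
Bit 2: prefix='0' (no match yet)
Bit 3: prefix='00' -> emit 'e', reset
Bit 4: prefix='1' (no match yet)
Bit 5: prefix='11' -> emit 'a', reset
Bit 6: prefix='1' (no match yet)
Bit 7: prefix='10' (no match yet)
Bit 8: prefix='100' -> emit 'm', reset
Bit 9: prefix='1' (no match yet)
Bit 10: prefix='10' (no match yet)
Bit 11: prefix='101' -> emit 'o', reset
Bit 12: prefix='1' (no match yet)
Bit 13: prefix='10' (no match yet)
Bit 14: prefix='101' -> emit 'o', reset
Bit 15: prefix='0' (no match yet)
Bit 16: prefix='00' -> emit 'e', reset
Bit 17: prefix='1' (no match yet)
Bit 18: prefix='10' (no match yet)
Bit 19: prefix='100' -> emit 'm', reset
Bit 20: prefix='0' (no match yet)
Bit 21: prefix='01' -> emit 'n', reset

Answer: aeamooemn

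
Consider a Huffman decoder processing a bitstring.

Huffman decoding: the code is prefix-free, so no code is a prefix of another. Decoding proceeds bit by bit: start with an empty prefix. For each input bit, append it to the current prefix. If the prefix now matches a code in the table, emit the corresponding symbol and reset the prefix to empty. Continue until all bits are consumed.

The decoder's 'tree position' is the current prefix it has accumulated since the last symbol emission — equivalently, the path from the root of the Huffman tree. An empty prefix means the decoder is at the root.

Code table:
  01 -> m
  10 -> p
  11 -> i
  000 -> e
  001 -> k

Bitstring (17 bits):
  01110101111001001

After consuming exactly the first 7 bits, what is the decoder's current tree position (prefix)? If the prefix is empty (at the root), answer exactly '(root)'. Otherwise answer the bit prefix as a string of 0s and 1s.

Answer: 0

Derivation:
Bit 0: prefix='0' (no match yet)
Bit 1: prefix='01' -> emit 'm', reset
Bit 2: prefix='1' (no match yet)
Bit 3: prefix='11' -> emit 'i', reset
Bit 4: prefix='0' (no match yet)
Bit 5: prefix='01' -> emit 'm', reset
Bit 6: prefix='0' (no match yet)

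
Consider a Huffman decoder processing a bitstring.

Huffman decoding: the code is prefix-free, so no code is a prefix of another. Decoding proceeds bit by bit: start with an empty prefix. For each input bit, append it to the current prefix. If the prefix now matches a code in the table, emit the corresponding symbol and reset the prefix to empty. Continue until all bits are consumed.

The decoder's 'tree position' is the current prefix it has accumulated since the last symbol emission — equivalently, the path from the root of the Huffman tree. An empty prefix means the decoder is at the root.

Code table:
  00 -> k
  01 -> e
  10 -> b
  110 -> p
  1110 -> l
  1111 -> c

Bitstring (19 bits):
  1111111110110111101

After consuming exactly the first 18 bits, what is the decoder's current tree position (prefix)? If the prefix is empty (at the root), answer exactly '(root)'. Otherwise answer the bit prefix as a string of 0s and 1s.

Answer: 0

Derivation:
Bit 0: prefix='1' (no match yet)
Bit 1: prefix='11' (no match yet)
Bit 2: prefix='111' (no match yet)
Bit 3: prefix='1111' -> emit 'c', reset
Bit 4: prefix='1' (no match yet)
Bit 5: prefix='11' (no match yet)
Bit 6: prefix='111' (no match yet)
Bit 7: prefix='1111' -> emit 'c', reset
Bit 8: prefix='1' (no match yet)
Bit 9: prefix='10' -> emit 'b', reset
Bit 10: prefix='1' (no match yet)
Bit 11: prefix='11' (no match yet)
Bit 12: prefix='110' -> emit 'p', reset
Bit 13: prefix='1' (no match yet)
Bit 14: prefix='11' (no match yet)
Bit 15: prefix='111' (no match yet)
Bit 16: prefix='1111' -> emit 'c', reset
Bit 17: prefix='0' (no match yet)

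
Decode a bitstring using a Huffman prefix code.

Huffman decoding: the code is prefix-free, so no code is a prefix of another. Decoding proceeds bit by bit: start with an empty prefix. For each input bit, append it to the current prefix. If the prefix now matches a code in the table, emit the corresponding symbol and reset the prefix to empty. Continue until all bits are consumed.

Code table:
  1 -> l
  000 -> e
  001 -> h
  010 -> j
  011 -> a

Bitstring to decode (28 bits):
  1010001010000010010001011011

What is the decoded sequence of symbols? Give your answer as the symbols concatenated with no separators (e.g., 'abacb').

Bit 0: prefix='1' -> emit 'l', reset
Bit 1: prefix='0' (no match yet)
Bit 2: prefix='01' (no match yet)
Bit 3: prefix='010' -> emit 'j', reset
Bit 4: prefix='0' (no match yet)
Bit 5: prefix='00' (no match yet)
Bit 6: prefix='001' -> emit 'h', reset
Bit 7: prefix='0' (no match yet)
Bit 8: prefix='01' (no match yet)
Bit 9: prefix='010' -> emit 'j', reset
Bit 10: prefix='0' (no match yet)
Bit 11: prefix='00' (no match yet)
Bit 12: prefix='000' -> emit 'e', reset
Bit 13: prefix='0' (no match yet)
Bit 14: prefix='01' (no match yet)
Bit 15: prefix='010' -> emit 'j', reset
Bit 16: prefix='0' (no match yet)
Bit 17: prefix='01' (no match yet)
Bit 18: prefix='010' -> emit 'j', reset
Bit 19: prefix='0' (no match yet)
Bit 20: prefix='00' (no match yet)
Bit 21: prefix='001' -> emit 'h', reset
Bit 22: prefix='0' (no match yet)
Bit 23: prefix='01' (no match yet)
Bit 24: prefix='011' -> emit 'a', reset
Bit 25: prefix='0' (no match yet)
Bit 26: prefix='01' (no match yet)
Bit 27: prefix='011' -> emit 'a', reset

Answer: ljhjejjhaa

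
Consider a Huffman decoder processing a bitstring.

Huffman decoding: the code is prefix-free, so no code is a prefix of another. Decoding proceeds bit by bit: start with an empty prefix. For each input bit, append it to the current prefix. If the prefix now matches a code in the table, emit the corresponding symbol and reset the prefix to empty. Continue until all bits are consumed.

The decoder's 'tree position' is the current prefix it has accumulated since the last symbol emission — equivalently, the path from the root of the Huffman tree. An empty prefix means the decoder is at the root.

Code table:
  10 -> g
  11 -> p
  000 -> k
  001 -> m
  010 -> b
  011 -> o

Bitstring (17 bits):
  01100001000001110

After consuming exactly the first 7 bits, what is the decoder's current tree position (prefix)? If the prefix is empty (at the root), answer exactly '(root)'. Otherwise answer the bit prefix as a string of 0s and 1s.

Bit 0: prefix='0' (no match yet)
Bit 1: prefix='01' (no match yet)
Bit 2: prefix='011' -> emit 'o', reset
Bit 3: prefix='0' (no match yet)
Bit 4: prefix='00' (no match yet)
Bit 5: prefix='000' -> emit 'k', reset
Bit 6: prefix='0' (no match yet)

Answer: 0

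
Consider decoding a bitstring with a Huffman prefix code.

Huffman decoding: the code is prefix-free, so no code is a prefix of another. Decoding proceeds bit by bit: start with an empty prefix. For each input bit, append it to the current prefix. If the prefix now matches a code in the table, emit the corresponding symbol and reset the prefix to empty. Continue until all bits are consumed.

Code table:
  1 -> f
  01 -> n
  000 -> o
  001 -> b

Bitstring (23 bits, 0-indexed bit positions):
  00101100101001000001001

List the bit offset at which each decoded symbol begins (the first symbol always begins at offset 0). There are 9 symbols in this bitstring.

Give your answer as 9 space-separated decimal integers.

Bit 0: prefix='0' (no match yet)
Bit 1: prefix='00' (no match yet)
Bit 2: prefix='001' -> emit 'b', reset
Bit 3: prefix='0' (no match yet)
Bit 4: prefix='01' -> emit 'n', reset
Bit 5: prefix='1' -> emit 'f', reset
Bit 6: prefix='0' (no match yet)
Bit 7: prefix='00' (no match yet)
Bit 8: prefix='001' -> emit 'b', reset
Bit 9: prefix='0' (no match yet)
Bit 10: prefix='01' -> emit 'n', reset
Bit 11: prefix='0' (no match yet)
Bit 12: prefix='00' (no match yet)
Bit 13: prefix='001' -> emit 'b', reset
Bit 14: prefix='0' (no match yet)
Bit 15: prefix='00' (no match yet)
Bit 16: prefix='000' -> emit 'o', reset
Bit 17: prefix='0' (no match yet)
Bit 18: prefix='00' (no match yet)
Bit 19: prefix='001' -> emit 'b', reset
Bit 20: prefix='0' (no match yet)
Bit 21: prefix='00' (no match yet)
Bit 22: prefix='001' -> emit 'b', reset

Answer: 0 3 5 6 9 11 14 17 20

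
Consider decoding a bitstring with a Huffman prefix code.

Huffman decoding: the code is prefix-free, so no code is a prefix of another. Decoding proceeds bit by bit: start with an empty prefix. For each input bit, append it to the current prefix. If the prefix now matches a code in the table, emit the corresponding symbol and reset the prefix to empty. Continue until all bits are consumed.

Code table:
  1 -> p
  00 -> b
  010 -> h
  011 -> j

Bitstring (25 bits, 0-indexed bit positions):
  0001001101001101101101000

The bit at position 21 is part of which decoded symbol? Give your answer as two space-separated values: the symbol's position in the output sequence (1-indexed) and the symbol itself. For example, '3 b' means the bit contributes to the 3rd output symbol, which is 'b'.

Bit 0: prefix='0' (no match yet)
Bit 1: prefix='00' -> emit 'b', reset
Bit 2: prefix='0' (no match yet)
Bit 3: prefix='01' (no match yet)
Bit 4: prefix='010' -> emit 'h', reset
Bit 5: prefix='0' (no match yet)
Bit 6: prefix='01' (no match yet)
Bit 7: prefix='011' -> emit 'j', reset
Bit 8: prefix='0' (no match yet)
Bit 9: prefix='01' (no match yet)
Bit 10: prefix='010' -> emit 'h', reset
Bit 11: prefix='0' (no match yet)
Bit 12: prefix='01' (no match yet)
Bit 13: prefix='011' -> emit 'j', reset
Bit 14: prefix='0' (no match yet)
Bit 15: prefix='01' (no match yet)
Bit 16: prefix='011' -> emit 'j', reset
Bit 17: prefix='0' (no match yet)
Bit 18: prefix='01' (no match yet)
Bit 19: prefix='011' -> emit 'j', reset
Bit 20: prefix='0' (no match yet)
Bit 21: prefix='01' (no match yet)
Bit 22: prefix='010' -> emit 'h', reset
Bit 23: prefix='0' (no match yet)
Bit 24: prefix='00' -> emit 'b', reset

Answer: 8 h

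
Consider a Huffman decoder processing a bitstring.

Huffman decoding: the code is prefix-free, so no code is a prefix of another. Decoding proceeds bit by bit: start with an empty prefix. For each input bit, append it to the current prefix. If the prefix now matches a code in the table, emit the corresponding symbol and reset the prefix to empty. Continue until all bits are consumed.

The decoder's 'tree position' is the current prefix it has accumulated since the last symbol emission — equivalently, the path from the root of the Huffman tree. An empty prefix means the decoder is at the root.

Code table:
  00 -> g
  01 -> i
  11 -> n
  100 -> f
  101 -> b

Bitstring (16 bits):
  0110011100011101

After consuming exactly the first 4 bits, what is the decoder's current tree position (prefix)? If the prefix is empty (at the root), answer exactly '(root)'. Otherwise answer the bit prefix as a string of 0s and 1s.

Answer: 10

Derivation:
Bit 0: prefix='0' (no match yet)
Bit 1: prefix='01' -> emit 'i', reset
Bit 2: prefix='1' (no match yet)
Bit 3: prefix='10' (no match yet)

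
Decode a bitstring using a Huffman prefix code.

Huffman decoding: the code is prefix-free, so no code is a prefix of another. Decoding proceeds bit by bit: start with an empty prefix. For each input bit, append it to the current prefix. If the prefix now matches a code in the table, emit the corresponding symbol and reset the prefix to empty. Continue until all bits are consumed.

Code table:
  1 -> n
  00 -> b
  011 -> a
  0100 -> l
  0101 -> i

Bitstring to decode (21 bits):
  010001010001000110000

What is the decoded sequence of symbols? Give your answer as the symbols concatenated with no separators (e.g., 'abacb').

Answer: liblabb

Derivation:
Bit 0: prefix='0' (no match yet)
Bit 1: prefix='01' (no match yet)
Bit 2: prefix='010' (no match yet)
Bit 3: prefix='0100' -> emit 'l', reset
Bit 4: prefix='0' (no match yet)
Bit 5: prefix='01' (no match yet)
Bit 6: prefix='010' (no match yet)
Bit 7: prefix='0101' -> emit 'i', reset
Bit 8: prefix='0' (no match yet)
Bit 9: prefix='00' -> emit 'b', reset
Bit 10: prefix='0' (no match yet)
Bit 11: prefix='01' (no match yet)
Bit 12: prefix='010' (no match yet)
Bit 13: prefix='0100' -> emit 'l', reset
Bit 14: prefix='0' (no match yet)
Bit 15: prefix='01' (no match yet)
Bit 16: prefix='011' -> emit 'a', reset
Bit 17: prefix='0' (no match yet)
Bit 18: prefix='00' -> emit 'b', reset
Bit 19: prefix='0' (no match yet)
Bit 20: prefix='00' -> emit 'b', reset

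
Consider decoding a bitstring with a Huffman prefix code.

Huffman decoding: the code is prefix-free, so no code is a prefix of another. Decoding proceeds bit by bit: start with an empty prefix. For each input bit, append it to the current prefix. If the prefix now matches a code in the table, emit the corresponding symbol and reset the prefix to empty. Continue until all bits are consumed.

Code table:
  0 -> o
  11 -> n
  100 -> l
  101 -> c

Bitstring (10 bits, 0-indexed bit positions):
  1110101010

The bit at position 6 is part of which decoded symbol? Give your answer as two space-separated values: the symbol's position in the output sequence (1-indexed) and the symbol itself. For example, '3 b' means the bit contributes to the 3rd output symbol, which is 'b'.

Bit 0: prefix='1' (no match yet)
Bit 1: prefix='11' -> emit 'n', reset
Bit 2: prefix='1' (no match yet)
Bit 3: prefix='10' (no match yet)
Bit 4: prefix='101' -> emit 'c', reset
Bit 5: prefix='0' -> emit 'o', reset
Bit 6: prefix='1' (no match yet)
Bit 7: prefix='10' (no match yet)
Bit 8: prefix='101' -> emit 'c', reset
Bit 9: prefix='0' -> emit 'o', reset

Answer: 4 c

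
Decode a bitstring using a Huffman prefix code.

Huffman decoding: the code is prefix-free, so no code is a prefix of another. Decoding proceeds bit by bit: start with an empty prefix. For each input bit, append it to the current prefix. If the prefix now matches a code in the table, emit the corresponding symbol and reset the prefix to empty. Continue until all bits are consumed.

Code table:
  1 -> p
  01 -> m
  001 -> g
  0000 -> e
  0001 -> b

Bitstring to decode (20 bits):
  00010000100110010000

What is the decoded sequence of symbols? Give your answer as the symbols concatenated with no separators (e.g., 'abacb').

Bit 0: prefix='0' (no match yet)
Bit 1: prefix='00' (no match yet)
Bit 2: prefix='000' (no match yet)
Bit 3: prefix='0001' -> emit 'b', reset
Bit 4: prefix='0' (no match yet)
Bit 5: prefix='00' (no match yet)
Bit 6: prefix='000' (no match yet)
Bit 7: prefix='0000' -> emit 'e', reset
Bit 8: prefix='1' -> emit 'p', reset
Bit 9: prefix='0' (no match yet)
Bit 10: prefix='00' (no match yet)
Bit 11: prefix='001' -> emit 'g', reset
Bit 12: prefix='1' -> emit 'p', reset
Bit 13: prefix='0' (no match yet)
Bit 14: prefix='00' (no match yet)
Bit 15: prefix='001' -> emit 'g', reset
Bit 16: prefix='0' (no match yet)
Bit 17: prefix='00' (no match yet)
Bit 18: prefix='000' (no match yet)
Bit 19: prefix='0000' -> emit 'e', reset

Answer: bepgpge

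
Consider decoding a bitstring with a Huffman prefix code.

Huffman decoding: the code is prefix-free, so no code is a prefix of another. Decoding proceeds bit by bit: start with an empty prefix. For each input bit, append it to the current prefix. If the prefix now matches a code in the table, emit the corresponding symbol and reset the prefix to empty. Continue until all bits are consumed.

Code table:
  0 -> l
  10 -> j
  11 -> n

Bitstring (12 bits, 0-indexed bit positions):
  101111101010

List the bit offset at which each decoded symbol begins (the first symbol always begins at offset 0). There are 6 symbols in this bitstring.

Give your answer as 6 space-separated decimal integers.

Answer: 0 2 4 6 8 10

Derivation:
Bit 0: prefix='1' (no match yet)
Bit 1: prefix='10' -> emit 'j', reset
Bit 2: prefix='1' (no match yet)
Bit 3: prefix='11' -> emit 'n', reset
Bit 4: prefix='1' (no match yet)
Bit 5: prefix='11' -> emit 'n', reset
Bit 6: prefix='1' (no match yet)
Bit 7: prefix='10' -> emit 'j', reset
Bit 8: prefix='1' (no match yet)
Bit 9: prefix='10' -> emit 'j', reset
Bit 10: prefix='1' (no match yet)
Bit 11: prefix='10' -> emit 'j', reset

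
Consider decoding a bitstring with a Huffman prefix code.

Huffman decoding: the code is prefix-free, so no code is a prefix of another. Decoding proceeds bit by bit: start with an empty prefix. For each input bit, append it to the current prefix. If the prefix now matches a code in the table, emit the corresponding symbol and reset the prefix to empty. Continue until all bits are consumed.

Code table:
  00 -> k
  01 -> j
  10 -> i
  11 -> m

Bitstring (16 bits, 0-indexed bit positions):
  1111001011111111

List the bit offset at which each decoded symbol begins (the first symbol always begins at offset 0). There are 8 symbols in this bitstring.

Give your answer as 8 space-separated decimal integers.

Bit 0: prefix='1' (no match yet)
Bit 1: prefix='11' -> emit 'm', reset
Bit 2: prefix='1' (no match yet)
Bit 3: prefix='11' -> emit 'm', reset
Bit 4: prefix='0' (no match yet)
Bit 5: prefix='00' -> emit 'k', reset
Bit 6: prefix='1' (no match yet)
Bit 7: prefix='10' -> emit 'i', reset
Bit 8: prefix='1' (no match yet)
Bit 9: prefix='11' -> emit 'm', reset
Bit 10: prefix='1' (no match yet)
Bit 11: prefix='11' -> emit 'm', reset
Bit 12: prefix='1' (no match yet)
Bit 13: prefix='11' -> emit 'm', reset
Bit 14: prefix='1' (no match yet)
Bit 15: prefix='11' -> emit 'm', reset

Answer: 0 2 4 6 8 10 12 14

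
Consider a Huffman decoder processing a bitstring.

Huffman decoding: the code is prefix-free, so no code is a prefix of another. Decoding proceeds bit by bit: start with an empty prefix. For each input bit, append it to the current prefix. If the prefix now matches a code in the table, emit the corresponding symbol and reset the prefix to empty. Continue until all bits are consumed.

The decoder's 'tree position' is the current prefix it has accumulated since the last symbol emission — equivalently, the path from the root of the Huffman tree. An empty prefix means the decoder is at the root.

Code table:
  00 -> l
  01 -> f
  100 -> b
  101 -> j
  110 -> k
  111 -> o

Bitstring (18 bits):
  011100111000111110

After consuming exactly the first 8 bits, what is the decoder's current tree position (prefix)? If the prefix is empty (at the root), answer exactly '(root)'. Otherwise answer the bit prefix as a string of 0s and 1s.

Bit 0: prefix='0' (no match yet)
Bit 1: prefix='01' -> emit 'f', reset
Bit 2: prefix='1' (no match yet)
Bit 3: prefix='11' (no match yet)
Bit 4: prefix='110' -> emit 'k', reset
Bit 5: prefix='0' (no match yet)
Bit 6: prefix='01' -> emit 'f', reset
Bit 7: prefix='1' (no match yet)

Answer: 1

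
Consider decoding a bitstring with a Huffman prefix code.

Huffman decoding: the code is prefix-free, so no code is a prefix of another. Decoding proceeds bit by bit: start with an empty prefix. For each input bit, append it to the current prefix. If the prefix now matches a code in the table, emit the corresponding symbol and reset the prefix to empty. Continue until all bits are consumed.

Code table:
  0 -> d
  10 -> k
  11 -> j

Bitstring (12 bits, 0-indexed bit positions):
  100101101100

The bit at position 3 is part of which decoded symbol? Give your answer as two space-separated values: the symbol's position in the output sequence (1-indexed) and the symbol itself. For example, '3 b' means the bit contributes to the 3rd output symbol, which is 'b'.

Bit 0: prefix='1' (no match yet)
Bit 1: prefix='10' -> emit 'k', reset
Bit 2: prefix='0' -> emit 'd', reset
Bit 3: prefix='1' (no match yet)
Bit 4: prefix='10' -> emit 'k', reset
Bit 5: prefix='1' (no match yet)
Bit 6: prefix='11' -> emit 'j', reset
Bit 7: prefix='0' -> emit 'd', reset

Answer: 3 k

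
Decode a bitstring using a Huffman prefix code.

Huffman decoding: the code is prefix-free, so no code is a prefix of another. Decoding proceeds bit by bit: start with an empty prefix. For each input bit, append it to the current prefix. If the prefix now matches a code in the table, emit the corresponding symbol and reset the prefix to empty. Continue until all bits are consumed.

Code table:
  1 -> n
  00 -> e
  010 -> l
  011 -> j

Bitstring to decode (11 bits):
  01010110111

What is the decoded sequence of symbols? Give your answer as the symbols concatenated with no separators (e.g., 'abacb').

Bit 0: prefix='0' (no match yet)
Bit 1: prefix='01' (no match yet)
Bit 2: prefix='010' -> emit 'l', reset
Bit 3: prefix='1' -> emit 'n', reset
Bit 4: prefix='0' (no match yet)
Bit 5: prefix='01' (no match yet)
Bit 6: prefix='011' -> emit 'j', reset
Bit 7: prefix='0' (no match yet)
Bit 8: prefix='01' (no match yet)
Bit 9: prefix='011' -> emit 'j', reset
Bit 10: prefix='1' -> emit 'n', reset

Answer: lnjjn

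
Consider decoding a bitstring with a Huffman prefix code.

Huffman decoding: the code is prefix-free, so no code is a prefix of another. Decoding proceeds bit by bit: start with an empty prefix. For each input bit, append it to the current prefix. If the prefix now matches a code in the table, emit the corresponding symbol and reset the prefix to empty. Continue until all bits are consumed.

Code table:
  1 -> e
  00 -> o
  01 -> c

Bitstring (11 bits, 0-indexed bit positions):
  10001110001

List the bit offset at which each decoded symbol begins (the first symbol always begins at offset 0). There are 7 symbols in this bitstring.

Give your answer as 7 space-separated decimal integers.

Bit 0: prefix='1' -> emit 'e', reset
Bit 1: prefix='0' (no match yet)
Bit 2: prefix='00' -> emit 'o', reset
Bit 3: prefix='0' (no match yet)
Bit 4: prefix='01' -> emit 'c', reset
Bit 5: prefix='1' -> emit 'e', reset
Bit 6: prefix='1' -> emit 'e', reset
Bit 7: prefix='0' (no match yet)
Bit 8: prefix='00' -> emit 'o', reset
Bit 9: prefix='0' (no match yet)
Bit 10: prefix='01' -> emit 'c', reset

Answer: 0 1 3 5 6 7 9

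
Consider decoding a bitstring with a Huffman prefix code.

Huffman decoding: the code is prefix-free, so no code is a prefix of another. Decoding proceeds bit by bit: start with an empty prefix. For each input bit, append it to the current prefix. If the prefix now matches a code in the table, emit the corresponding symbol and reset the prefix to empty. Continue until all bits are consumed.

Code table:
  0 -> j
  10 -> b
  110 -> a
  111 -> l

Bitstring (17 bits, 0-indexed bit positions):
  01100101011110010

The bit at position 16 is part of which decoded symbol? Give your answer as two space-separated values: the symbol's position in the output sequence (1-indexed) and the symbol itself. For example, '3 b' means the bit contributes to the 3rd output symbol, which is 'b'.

Answer: 9 b

Derivation:
Bit 0: prefix='0' -> emit 'j', reset
Bit 1: prefix='1' (no match yet)
Bit 2: prefix='11' (no match yet)
Bit 3: prefix='110' -> emit 'a', reset
Bit 4: prefix='0' -> emit 'j', reset
Bit 5: prefix='1' (no match yet)
Bit 6: prefix='10' -> emit 'b', reset
Bit 7: prefix='1' (no match yet)
Bit 8: prefix='10' -> emit 'b', reset
Bit 9: prefix='1' (no match yet)
Bit 10: prefix='11' (no match yet)
Bit 11: prefix='111' -> emit 'l', reset
Bit 12: prefix='1' (no match yet)
Bit 13: prefix='10' -> emit 'b', reset
Bit 14: prefix='0' -> emit 'j', reset
Bit 15: prefix='1' (no match yet)
Bit 16: prefix='10' -> emit 'b', reset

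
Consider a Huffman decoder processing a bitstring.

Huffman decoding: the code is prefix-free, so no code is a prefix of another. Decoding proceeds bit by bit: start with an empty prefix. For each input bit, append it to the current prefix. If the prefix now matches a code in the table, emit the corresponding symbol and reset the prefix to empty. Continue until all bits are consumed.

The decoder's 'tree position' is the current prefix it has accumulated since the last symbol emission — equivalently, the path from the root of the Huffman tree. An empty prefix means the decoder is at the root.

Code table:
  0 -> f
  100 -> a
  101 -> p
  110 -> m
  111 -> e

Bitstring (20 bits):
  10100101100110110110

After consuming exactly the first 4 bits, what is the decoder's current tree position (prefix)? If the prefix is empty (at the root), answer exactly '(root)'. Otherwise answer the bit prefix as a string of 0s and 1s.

Bit 0: prefix='1' (no match yet)
Bit 1: prefix='10' (no match yet)
Bit 2: prefix='101' -> emit 'p', reset
Bit 3: prefix='0' -> emit 'f', reset

Answer: (root)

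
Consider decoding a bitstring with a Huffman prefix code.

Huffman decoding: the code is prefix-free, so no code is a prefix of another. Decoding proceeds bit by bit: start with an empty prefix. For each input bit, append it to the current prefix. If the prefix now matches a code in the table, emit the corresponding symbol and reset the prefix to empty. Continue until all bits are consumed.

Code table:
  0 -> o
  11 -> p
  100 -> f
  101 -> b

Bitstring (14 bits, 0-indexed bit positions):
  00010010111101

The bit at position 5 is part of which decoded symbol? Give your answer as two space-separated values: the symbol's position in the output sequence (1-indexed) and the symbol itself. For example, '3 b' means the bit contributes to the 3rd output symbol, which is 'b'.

Answer: 4 f

Derivation:
Bit 0: prefix='0' -> emit 'o', reset
Bit 1: prefix='0' -> emit 'o', reset
Bit 2: prefix='0' -> emit 'o', reset
Bit 3: prefix='1' (no match yet)
Bit 4: prefix='10' (no match yet)
Bit 5: prefix='100' -> emit 'f', reset
Bit 6: prefix='1' (no match yet)
Bit 7: prefix='10' (no match yet)
Bit 8: prefix='101' -> emit 'b', reset
Bit 9: prefix='1' (no match yet)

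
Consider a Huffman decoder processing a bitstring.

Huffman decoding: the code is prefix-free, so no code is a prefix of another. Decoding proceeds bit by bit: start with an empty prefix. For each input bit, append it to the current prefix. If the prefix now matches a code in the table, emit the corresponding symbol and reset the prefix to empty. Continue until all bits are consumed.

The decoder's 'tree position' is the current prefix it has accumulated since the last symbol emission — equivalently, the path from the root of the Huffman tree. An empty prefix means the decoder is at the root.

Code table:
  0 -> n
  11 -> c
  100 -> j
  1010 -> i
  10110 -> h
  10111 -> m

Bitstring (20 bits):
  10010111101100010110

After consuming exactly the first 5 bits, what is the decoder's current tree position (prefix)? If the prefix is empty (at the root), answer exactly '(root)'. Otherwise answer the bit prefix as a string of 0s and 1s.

Bit 0: prefix='1' (no match yet)
Bit 1: prefix='10' (no match yet)
Bit 2: prefix='100' -> emit 'j', reset
Bit 3: prefix='1' (no match yet)
Bit 4: prefix='10' (no match yet)

Answer: 10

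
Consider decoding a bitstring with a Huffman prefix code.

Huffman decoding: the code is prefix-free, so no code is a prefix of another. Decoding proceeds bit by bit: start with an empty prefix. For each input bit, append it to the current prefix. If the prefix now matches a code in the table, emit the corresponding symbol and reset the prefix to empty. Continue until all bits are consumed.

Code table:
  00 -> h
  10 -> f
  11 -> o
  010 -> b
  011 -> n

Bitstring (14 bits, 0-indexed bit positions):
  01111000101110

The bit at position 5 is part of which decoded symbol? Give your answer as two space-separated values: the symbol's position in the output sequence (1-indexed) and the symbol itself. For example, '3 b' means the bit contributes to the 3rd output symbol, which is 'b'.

Bit 0: prefix='0' (no match yet)
Bit 1: prefix='01' (no match yet)
Bit 2: prefix='011' -> emit 'n', reset
Bit 3: prefix='1' (no match yet)
Bit 4: prefix='11' -> emit 'o', reset
Bit 5: prefix='0' (no match yet)
Bit 6: prefix='00' -> emit 'h', reset
Bit 7: prefix='0' (no match yet)
Bit 8: prefix='01' (no match yet)
Bit 9: prefix='010' -> emit 'b', reset

Answer: 3 h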